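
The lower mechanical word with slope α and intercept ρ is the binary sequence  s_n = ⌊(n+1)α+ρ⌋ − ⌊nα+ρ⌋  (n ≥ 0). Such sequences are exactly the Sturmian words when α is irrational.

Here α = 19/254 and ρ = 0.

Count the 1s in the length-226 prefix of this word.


16

#1s = Σ_{n=0}^{225} s_n = Σ_{n=0}^{225} (⌊(n+1)α+ρ⌋ − ⌊nα+ρ⌋)
the sum telescopes: every ⌊nα+ρ⌋ with 0 < n < 226 appears once with + and once with −, leaving ⌊226α+ρ⌋ − ⌊0·α+ρ⌋
226α + ρ = (226·19) / 254 = 4294/254
ρ = 0/254
⌊4294/254⌋ = 16,  ⌊0/254⌋ = 0
#1s = 16 − 0 = 16


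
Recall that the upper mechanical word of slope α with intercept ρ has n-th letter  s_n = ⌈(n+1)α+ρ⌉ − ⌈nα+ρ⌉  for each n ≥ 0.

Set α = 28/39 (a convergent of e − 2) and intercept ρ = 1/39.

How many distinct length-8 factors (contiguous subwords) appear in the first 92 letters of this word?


9

t_n = ⌈(n·28+1)/39⌉ for n = 0 … 92:
  n=0…9: ⌈1/39⌉=1 ⌈29/39⌉=1 ⌈57/39⌉=2 ⌈85/39⌉=3 ⌈113/39⌉=3 ⌈141/39⌉=4 ⌈169/39⌉=5 ⌈197/39⌉=6 ⌈225/39⌉=6 ⌈253/39⌉=7
  n=10…19: ⌈281/39⌉=8 ⌈309/39⌉=8 ⌈337/39⌉=9 ⌈365/39⌉=10 ⌈393/39⌉=11 ⌈421/39⌉=11 ⌈449/39⌉=12 ⌈477/39⌉=13 ⌈505/39⌉=13 ⌈533/39⌉=14
  n=20…29: ⌈561/39⌉=15 ⌈589/39⌉=16 ⌈617/39⌉=16 ⌈645/39⌉=17 ⌈673/39⌉=18 ⌈701/39⌉=18 ⌈729/39⌉=19 ⌈757/39⌉=20 ⌈785/39⌉=21 ⌈813/39⌉=21
  n=30…39: ⌈841/39⌉=22 ⌈869/39⌉=23 ⌈897/39⌉=23 ⌈925/39⌉=24 ⌈953/39⌉=25 ⌈981/39⌉=26 ⌈1009/39⌉=26 ⌈1037/39⌉=27 ⌈1065/39⌉=28 ⌈1093/39⌉=29
  n=40…49: ⌈1121/39⌉=29 ⌈1149/39⌉=30 ⌈1177/39⌉=31 ⌈1205/39⌉=31 ⌈1233/39⌉=32 ⌈1261/39⌉=33 ⌈1289/39⌉=34 ⌈1317/39⌉=34 ⌈1345/39⌉=35 ⌈1373/39⌉=36
  n=50…59: ⌈1401/39⌉=36 ⌈1429/39⌉=37 ⌈1457/39⌉=38 ⌈1485/39⌉=39 ⌈1513/39⌉=39 ⌈1541/39⌉=40 ⌈1569/39⌉=41 ⌈1597/39⌉=41 ⌈1625/39⌉=42 ⌈1653/39⌉=43
  n=60…69: ⌈1681/39⌉=44 ⌈1709/39⌉=44 ⌈1737/39⌉=45 ⌈1765/39⌉=46 ⌈1793/39⌉=46 ⌈1821/39⌉=47 ⌈1849/39⌉=48 ⌈1877/39⌉=49 ⌈1905/39⌉=49 ⌈1933/39⌉=50
  n=70…79: ⌈1961/39⌉=51 ⌈1989/39⌉=51 ⌈2017/39⌉=52 ⌈2045/39⌉=53 ⌈2073/39⌉=54 ⌈2101/39⌉=54 ⌈2129/39⌉=55 ⌈2157/39⌉=56 ⌈2185/39⌉=57 ⌈2213/39⌉=57
  n=80…89: ⌈2241/39⌉=58 ⌈2269/39⌉=59 ⌈2297/39⌉=59 ⌈2325/39⌉=60 ⌈2353/39⌉=61 ⌈2381/39⌉=62 ⌈2409/39⌉=62 ⌈2437/39⌉=63 ⌈2465/39⌉=64 ⌈2493/39⌉=64
  n=90…92: ⌈2521/39⌉=65 ⌈2549/39⌉=66 ⌈2577/39⌉=67
s_n = t_(n+1) − t_n for n = 0 … 91 gives
prefix = 01101110110111011011101101110110111011101101110110111011011101101110110111011101101110110111
slide a length-8 window over [0..7] … [84..91] (85 windows); first occurrence of each distinct factor:
  [  0..  7] 01101110
  [  1..  8] 11011101
  [  2..  9] 10111011
  [  3.. 10] 01110110
  [  4.. 11] 11101101
  [  5.. 12] 11011011
  [  6.. 13] 10110111
  [ 31.. 38] 01110111
  [ 32.. 39] 11101110
  (the other 76 windows repeat one of these)
distinct factors: {01101110, 01110110, 01110111, 10110111, 10111011, 11011011, 11011101, 11101101, 11101110}
count = 9  (Sturmian bound for length 8 is 9)


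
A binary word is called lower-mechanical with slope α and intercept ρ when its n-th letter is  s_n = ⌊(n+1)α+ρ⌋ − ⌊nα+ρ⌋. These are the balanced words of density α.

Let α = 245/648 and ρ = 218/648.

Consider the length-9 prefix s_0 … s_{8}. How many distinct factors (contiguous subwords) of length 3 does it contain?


3

t_n = ⌊(n·245+218)/648⌋ for n = 0 … 9:
  n=0…9: ⌊218/648⌋=0 ⌊463/648⌋=0 ⌊708/648⌋=1 ⌊953/648⌋=1 ⌊1198/648⌋=1 ⌊1443/648⌋=2 ⌊1688/648⌋=2 ⌊1933/648⌋=2 ⌊2178/648⌋=3 ⌊2423/648⌋=3
s_n = t_(n+1) − t_n for n = 0 … 8 gives
prefix = 010010010
slide a length-3 window over [0..2] … [6..8] (7 windows); first occurrence of each distinct factor:
  [  0..  2] 010
  [  1..  3] 100
  [  2..  4] 001
  (the other 4 windows repeat one of these)
distinct factors: {001, 010, 100}
count = 3  (Sturmian bound for length 3 is 4)


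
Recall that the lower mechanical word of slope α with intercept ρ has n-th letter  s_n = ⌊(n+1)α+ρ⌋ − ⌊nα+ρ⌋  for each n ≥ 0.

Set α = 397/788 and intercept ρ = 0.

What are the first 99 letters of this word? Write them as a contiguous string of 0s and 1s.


010101010101010101010101010101010101010101010101010101010101010101010101010101010101010101010101010

n=0: ⌊(1·397)/788⌋ − ⌊(0·397)/788⌋ = ⌊397/788⌋ − ⌊0/788⌋ = 0 − 0 = 0
n=1: ⌊(2·397)/788⌋ − ⌊(1·397)/788⌋ = ⌊794/788⌋ − ⌊397/788⌋ = 1 − 0 = 1
n=2: ⌊(3·397)/788⌋ − ⌊(2·397)/788⌋ = ⌊1191/788⌋ − ⌊794/788⌋ = 1 − 1 = 0
n=3: ⌊(4·397)/788⌋ − ⌊(3·397)/788⌋ = ⌊1588/788⌋ − ⌊1191/788⌋ = 2 − 1 = 1
n=4: ⌊(5·397)/788⌋ − ⌊(4·397)/788⌋ = ⌊1985/788⌋ − ⌊1588/788⌋ = 2 − 2 = 0
n=5: ⌊(6·397)/788⌋ − ⌊(5·397)/788⌋ = ⌊2382/788⌋ − ⌊1985/788⌋ = 3 − 2 = 1
n=6: ⌊(7·397)/788⌋ − ⌊(6·397)/788⌋ = ⌊2779/788⌋ − ⌊2382/788⌋ = 3 − 3 = 0
n=7: ⌊(8·397)/788⌋ − ⌊(7·397)/788⌋ = ⌊3176/788⌋ − ⌊2779/788⌋ = 4 − 3 = 1
n=8: ⌊(9·397)/788⌋ − ⌊(8·397)/788⌋ = ⌊3573/788⌋ − ⌊3176/788⌋ = 4 − 4 = 0
n=9: ⌊(10·397)/788⌋ − ⌊(9·397)/788⌋ = ⌊3970/788⌋ − ⌊3573/788⌋ = 5 − 4 = 1
n=10: ⌊(11·397)/788⌋ − ⌊(10·397)/788⌋ = ⌊4367/788⌋ − ⌊3970/788⌋ = 5 − 5 = 0
n=11: ⌊(12·397)/788⌋ − ⌊(11·397)/788⌋ = ⌊4764/788⌋ − ⌊4367/788⌋ = 6 − 5 = 1
n=12: ⌊(13·397)/788⌋ − ⌊(12·397)/788⌋ = ⌊5161/788⌋ − ⌊4764/788⌋ = 6 − 6 = 0
n=13: ⌊(14·397)/788⌋ − ⌊(13·397)/788⌋ = ⌊5558/788⌋ − ⌊5161/788⌋ = 7 − 6 = 1
n=14: ⌊(15·397)/788⌋ − ⌊(14·397)/788⌋ = ⌊5955/788⌋ − ⌊5558/788⌋ = 7 − 7 = 0
n=15: ⌊(16·397)/788⌋ − ⌊(15·397)/788⌋ = ⌊6352/788⌋ − ⌊5955/788⌋ = 8 − 7 = 1
n=16: ⌊(17·397)/788⌋ − ⌊(16·397)/788⌋ = ⌊6749/788⌋ − ⌊6352/788⌋ = 8 − 8 = 0
n=17: ⌊(18·397)/788⌋ − ⌊(17·397)/788⌋ = ⌊7146/788⌋ − ⌊6749/788⌋ = 9 − 8 = 1
n=18: ⌊(19·397)/788⌋ − ⌊(18·397)/788⌋ = ⌊7543/788⌋ − ⌊7146/788⌋ = 9 − 9 = 0
n=19: ⌊(20·397)/788⌋ − ⌊(19·397)/788⌋ = ⌊7940/788⌋ − ⌊7543/788⌋ = 10 − 9 = 1
n=20: ⌊(21·397)/788⌋ − ⌊(20·397)/788⌋ = ⌊8337/788⌋ − ⌊7940/788⌋ = 10 − 10 = 0
n=21: ⌊(22·397)/788⌋ − ⌊(21·397)/788⌋ = ⌊8734/788⌋ − ⌊8337/788⌋ = 11 − 10 = 1
n=22: ⌊(23·397)/788⌋ − ⌊(22·397)/788⌋ = ⌊9131/788⌋ − ⌊8734/788⌋ = 11 − 11 = 0
n=23: ⌊(24·397)/788⌋ − ⌊(23·397)/788⌋ = ⌊9528/788⌋ − ⌊9131/788⌋ = 12 − 11 = 1
n=24: ⌊(25·397)/788⌋ − ⌊(24·397)/788⌋ = ⌊9925/788⌋ − ⌊9528/788⌋ = 12 − 12 = 0
n=25: ⌊(26·397)/788⌋ − ⌊(25·397)/788⌋ = ⌊10322/788⌋ − ⌊9925/788⌋ = 13 − 12 = 1
n=26: ⌊(27·397)/788⌋ − ⌊(26·397)/788⌋ = ⌊10719/788⌋ − ⌊10322/788⌋ = 13 − 13 = 0
n=27: ⌊(28·397)/788⌋ − ⌊(27·397)/788⌋ = ⌊11116/788⌋ − ⌊10719/788⌋ = 14 − 13 = 1
n=28: ⌊(29·397)/788⌋ − ⌊(28·397)/788⌋ = ⌊11513/788⌋ − ⌊11116/788⌋ = 14 − 14 = 0
n=29: ⌊(30·397)/788⌋ − ⌊(29·397)/788⌋ = ⌊11910/788⌋ − ⌊11513/788⌋ = 15 − 14 = 1
n=30: ⌊(31·397)/788⌋ − ⌊(30·397)/788⌋ = ⌊12307/788⌋ − ⌊11910/788⌋ = 15 − 15 = 0
n=31: ⌊(32·397)/788⌋ − ⌊(31·397)/788⌋ = ⌊12704/788⌋ − ⌊12307/788⌋ = 16 − 15 = 1
n=32: ⌊(33·397)/788⌋ − ⌊(32·397)/788⌋ = ⌊13101/788⌋ − ⌊12704/788⌋ = 16 − 16 = 0
n=33: ⌊(34·397)/788⌋ − ⌊(33·397)/788⌋ = ⌊13498/788⌋ − ⌊13101/788⌋ = 17 − 16 = 1
n=34: ⌊(35·397)/788⌋ − ⌊(34·397)/788⌋ = ⌊13895/788⌋ − ⌊13498/788⌋ = 17 − 17 = 0
n=35: ⌊(36·397)/788⌋ − ⌊(35·397)/788⌋ = ⌊14292/788⌋ − ⌊13895/788⌋ = 18 − 17 = 1
n=36: ⌊(37·397)/788⌋ − ⌊(36·397)/788⌋ = ⌊14689/788⌋ − ⌊14292/788⌋ = 18 − 18 = 0
n=37: ⌊(38·397)/788⌋ − ⌊(37·397)/788⌋ = ⌊15086/788⌋ − ⌊14689/788⌋ = 19 − 18 = 1
n=38: ⌊(39·397)/788⌋ − ⌊(38·397)/788⌋ = ⌊15483/788⌋ − ⌊15086/788⌋ = 19 − 19 = 0
n=39: ⌊(40·397)/788⌋ − ⌊(39·397)/788⌋ = ⌊15880/788⌋ − ⌊15483/788⌋ = 20 − 19 = 1
n=40: ⌊(41·397)/788⌋ − ⌊(40·397)/788⌋ = ⌊16277/788⌋ − ⌊15880/788⌋ = 20 − 20 = 0
n=41: ⌊(42·397)/788⌋ − ⌊(41·397)/788⌋ = ⌊16674/788⌋ − ⌊16277/788⌋ = 21 − 20 = 1
n=42: ⌊(43·397)/788⌋ − ⌊(42·397)/788⌋ = ⌊17071/788⌋ − ⌊16674/788⌋ = 21 − 21 = 0
n=43: ⌊(44·397)/788⌋ − ⌊(43·397)/788⌋ = ⌊17468/788⌋ − ⌊17071/788⌋ = 22 − 21 = 1
n=44: ⌊(45·397)/788⌋ − ⌊(44·397)/788⌋ = ⌊17865/788⌋ − ⌊17468/788⌋ = 22 − 22 = 0
n=45: ⌊(46·397)/788⌋ − ⌊(45·397)/788⌋ = ⌊18262/788⌋ − ⌊17865/788⌋ = 23 − 22 = 1
n=46: ⌊(47·397)/788⌋ − ⌊(46·397)/788⌋ = ⌊18659/788⌋ − ⌊18262/788⌋ = 23 − 23 = 0
n=47: ⌊(48·397)/788⌋ − ⌊(47·397)/788⌋ = ⌊19056/788⌋ − ⌊18659/788⌋ = 24 − 23 = 1
n=48: ⌊(49·397)/788⌋ − ⌊(48·397)/788⌋ = ⌊19453/788⌋ − ⌊19056/788⌋ = 24 − 24 = 0
n=49: ⌊(50·397)/788⌋ − ⌊(49·397)/788⌋ = ⌊19850/788⌋ − ⌊19453/788⌋ = 25 − 24 = 1
n=50: ⌊(51·397)/788⌋ − ⌊(50·397)/788⌋ = ⌊20247/788⌋ − ⌊19850/788⌋ = 25 − 25 = 0
n=51: ⌊(52·397)/788⌋ − ⌊(51·397)/788⌋ = ⌊20644/788⌋ − ⌊20247/788⌋ = 26 − 25 = 1
n=52: ⌊(53·397)/788⌋ − ⌊(52·397)/788⌋ = ⌊21041/788⌋ − ⌊20644/788⌋ = 26 − 26 = 0
n=53: ⌊(54·397)/788⌋ − ⌊(53·397)/788⌋ = ⌊21438/788⌋ − ⌊21041/788⌋ = 27 − 26 = 1
n=54: ⌊(55·397)/788⌋ − ⌊(54·397)/788⌋ = ⌊21835/788⌋ − ⌊21438/788⌋ = 27 − 27 = 0
n=55: ⌊(56·397)/788⌋ − ⌊(55·397)/788⌋ = ⌊22232/788⌋ − ⌊21835/788⌋ = 28 − 27 = 1
n=56: ⌊(57·397)/788⌋ − ⌊(56·397)/788⌋ = ⌊22629/788⌋ − ⌊22232/788⌋ = 28 − 28 = 0
n=57: ⌊(58·397)/788⌋ − ⌊(57·397)/788⌋ = ⌊23026/788⌋ − ⌊22629/788⌋ = 29 − 28 = 1
n=58: ⌊(59·397)/788⌋ − ⌊(58·397)/788⌋ = ⌊23423/788⌋ − ⌊23026/788⌋ = 29 − 29 = 0
n=59: ⌊(60·397)/788⌋ − ⌊(59·397)/788⌋ = ⌊23820/788⌋ − ⌊23423/788⌋ = 30 − 29 = 1
n=60: ⌊(61·397)/788⌋ − ⌊(60·397)/788⌋ = ⌊24217/788⌋ − ⌊23820/788⌋ = 30 − 30 = 0
n=61: ⌊(62·397)/788⌋ − ⌊(61·397)/788⌋ = ⌊24614/788⌋ − ⌊24217/788⌋ = 31 − 30 = 1
n=62: ⌊(63·397)/788⌋ − ⌊(62·397)/788⌋ = ⌊25011/788⌋ − ⌊24614/788⌋ = 31 − 31 = 0
n=63: ⌊(64·397)/788⌋ − ⌊(63·397)/788⌋ = ⌊25408/788⌋ − ⌊25011/788⌋ = 32 − 31 = 1
n=64: ⌊(65·397)/788⌋ − ⌊(64·397)/788⌋ = ⌊25805/788⌋ − ⌊25408/788⌋ = 32 − 32 = 0
n=65: ⌊(66·397)/788⌋ − ⌊(65·397)/788⌋ = ⌊26202/788⌋ − ⌊25805/788⌋ = 33 − 32 = 1
n=66: ⌊(67·397)/788⌋ − ⌊(66·397)/788⌋ = ⌊26599/788⌋ − ⌊26202/788⌋ = 33 − 33 = 0
n=67: ⌊(68·397)/788⌋ − ⌊(67·397)/788⌋ = ⌊26996/788⌋ − ⌊26599/788⌋ = 34 − 33 = 1
n=68: ⌊(69·397)/788⌋ − ⌊(68·397)/788⌋ = ⌊27393/788⌋ − ⌊26996/788⌋ = 34 − 34 = 0
n=69: ⌊(70·397)/788⌋ − ⌊(69·397)/788⌋ = ⌊27790/788⌋ − ⌊27393/788⌋ = 35 − 34 = 1
n=70: ⌊(71·397)/788⌋ − ⌊(70·397)/788⌋ = ⌊28187/788⌋ − ⌊27790/788⌋ = 35 − 35 = 0
n=71: ⌊(72·397)/788⌋ − ⌊(71·397)/788⌋ = ⌊28584/788⌋ − ⌊28187/788⌋ = 36 − 35 = 1
n=72: ⌊(73·397)/788⌋ − ⌊(72·397)/788⌋ = ⌊28981/788⌋ − ⌊28584/788⌋ = 36 − 36 = 0
n=73: ⌊(74·397)/788⌋ − ⌊(73·397)/788⌋ = ⌊29378/788⌋ − ⌊28981/788⌋ = 37 − 36 = 1
n=74: ⌊(75·397)/788⌋ − ⌊(74·397)/788⌋ = ⌊29775/788⌋ − ⌊29378/788⌋ = 37 − 37 = 0
n=75: ⌊(76·397)/788⌋ − ⌊(75·397)/788⌋ = ⌊30172/788⌋ − ⌊29775/788⌋ = 38 − 37 = 1
n=76: ⌊(77·397)/788⌋ − ⌊(76·397)/788⌋ = ⌊30569/788⌋ − ⌊30172/788⌋ = 38 − 38 = 0
n=77: ⌊(78·397)/788⌋ − ⌊(77·397)/788⌋ = ⌊30966/788⌋ − ⌊30569/788⌋ = 39 − 38 = 1
n=78: ⌊(79·397)/788⌋ − ⌊(78·397)/788⌋ = ⌊31363/788⌋ − ⌊30966/788⌋ = 39 − 39 = 0
n=79: ⌊(80·397)/788⌋ − ⌊(79·397)/788⌋ = ⌊31760/788⌋ − ⌊31363/788⌋ = 40 − 39 = 1
n=80: ⌊(81·397)/788⌋ − ⌊(80·397)/788⌋ = ⌊32157/788⌋ − ⌊31760/788⌋ = 40 − 40 = 0
n=81: ⌊(82·397)/788⌋ − ⌊(81·397)/788⌋ = ⌊32554/788⌋ − ⌊32157/788⌋ = 41 − 40 = 1
n=82: ⌊(83·397)/788⌋ − ⌊(82·397)/788⌋ = ⌊32951/788⌋ − ⌊32554/788⌋ = 41 − 41 = 0
n=83: ⌊(84·397)/788⌋ − ⌊(83·397)/788⌋ = ⌊33348/788⌋ − ⌊32951/788⌋ = 42 − 41 = 1
n=84: ⌊(85·397)/788⌋ − ⌊(84·397)/788⌋ = ⌊33745/788⌋ − ⌊33348/788⌋ = 42 − 42 = 0
n=85: ⌊(86·397)/788⌋ − ⌊(85·397)/788⌋ = ⌊34142/788⌋ − ⌊33745/788⌋ = 43 − 42 = 1
n=86: ⌊(87·397)/788⌋ − ⌊(86·397)/788⌋ = ⌊34539/788⌋ − ⌊34142/788⌋ = 43 − 43 = 0
n=87: ⌊(88·397)/788⌋ − ⌊(87·397)/788⌋ = ⌊34936/788⌋ − ⌊34539/788⌋ = 44 − 43 = 1
n=88: ⌊(89·397)/788⌋ − ⌊(88·397)/788⌋ = ⌊35333/788⌋ − ⌊34936/788⌋ = 44 − 44 = 0
n=89: ⌊(90·397)/788⌋ − ⌊(89·397)/788⌋ = ⌊35730/788⌋ − ⌊35333/788⌋ = 45 − 44 = 1
n=90: ⌊(91·397)/788⌋ − ⌊(90·397)/788⌋ = ⌊36127/788⌋ − ⌊35730/788⌋ = 45 − 45 = 0
n=91: ⌊(92·397)/788⌋ − ⌊(91·397)/788⌋ = ⌊36524/788⌋ − ⌊36127/788⌋ = 46 − 45 = 1
n=92: ⌊(93·397)/788⌋ − ⌊(92·397)/788⌋ = ⌊36921/788⌋ − ⌊36524/788⌋ = 46 − 46 = 0
n=93: ⌊(94·397)/788⌋ − ⌊(93·397)/788⌋ = ⌊37318/788⌋ − ⌊36921/788⌋ = 47 − 46 = 1
n=94: ⌊(95·397)/788⌋ − ⌊(94·397)/788⌋ = ⌊37715/788⌋ − ⌊37318/788⌋ = 47 − 47 = 0
n=95: ⌊(96·397)/788⌋ − ⌊(95·397)/788⌋ = ⌊38112/788⌋ − ⌊37715/788⌋ = 48 − 47 = 1
n=96: ⌊(97·397)/788⌋ − ⌊(96·397)/788⌋ = ⌊38509/788⌋ − ⌊38112/788⌋ = 48 − 48 = 0
n=97: ⌊(98·397)/788⌋ − ⌊(97·397)/788⌋ = ⌊38906/788⌋ − ⌊38509/788⌋ = 49 − 48 = 1
n=98: ⌊(99·397)/788⌋ − ⌊(98·397)/788⌋ = ⌊39303/788⌋ − ⌊38906/788⌋ = 49 − 49 = 0


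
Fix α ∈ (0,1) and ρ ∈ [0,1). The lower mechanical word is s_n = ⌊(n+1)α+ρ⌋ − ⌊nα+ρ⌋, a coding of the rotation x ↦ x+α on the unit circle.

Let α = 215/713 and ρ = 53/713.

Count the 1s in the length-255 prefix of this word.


#1s = Σ_{n=0}^{254} s_n = Σ_{n=0}^{254} (⌊(n+1)α+ρ⌋ − ⌊nα+ρ⌋)
the sum telescopes: every ⌊nα+ρ⌋ with 0 < n < 255 appears once with + and once with −, leaving ⌊255α+ρ⌋ − ⌊0·α+ρ⌋
255α + ρ = (255·215 + 53) / 713 = 54878/713
ρ = 53/713
⌊54878/713⌋ = 76,  ⌊53/713⌋ = 0
#1s = 76 − 0 = 76

76


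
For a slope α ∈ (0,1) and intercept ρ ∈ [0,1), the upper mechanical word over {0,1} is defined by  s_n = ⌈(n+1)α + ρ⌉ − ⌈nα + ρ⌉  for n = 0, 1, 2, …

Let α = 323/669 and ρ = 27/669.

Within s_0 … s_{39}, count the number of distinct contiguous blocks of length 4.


t_n = ⌈(n·323+27)/669⌉ for n = 0 … 40:
  n=0…9: ⌈27/669⌉=1 ⌈350/669⌉=1 ⌈673/669⌉=2 ⌈996/669⌉=2 ⌈1319/669⌉=2 ⌈1642/669⌉=3 ⌈1965/669⌉=3 ⌈2288/669⌉=4 ⌈2611/669⌉=4 ⌈2934/669⌉=5
  n=10…19: ⌈3257/669⌉=5 ⌈3580/669⌉=6 ⌈3903/669⌉=6 ⌈4226/669⌉=7 ⌈4549/669⌉=7 ⌈4872/669⌉=8 ⌈5195/669⌉=8 ⌈5518/669⌉=9 ⌈5841/669⌉=9 ⌈6164/669⌉=10
  n=20…29: ⌈6487/669⌉=10 ⌈6810/669⌉=11 ⌈7133/669⌉=11 ⌈7456/669⌉=12 ⌈7779/669⌉=12 ⌈8102/669⌉=13 ⌈8425/669⌉=13 ⌈8748/669⌉=14 ⌈9071/669⌉=14 ⌈9394/669⌉=15
  n=30…39: ⌈9717/669⌉=15 ⌈10040/669⌉=16 ⌈10363/669⌉=16 ⌈10686/669⌉=16 ⌈11009/669⌉=17 ⌈11332/669⌉=17 ⌈11655/669⌉=18 ⌈11978/669⌉=18 ⌈12301/669⌉=19 ⌈12624/669⌉=19
  n=40: ⌈12947/669⌉=20
s_n = t_(n+1) − t_n for n = 0 … 39 gives
prefix = 0100101010101010101010101010101001010101
slide a length-4 window over [0..3] … [36..39] (37 windows); first occurrence of each distinct factor:
  [  0..  3] 0100
  [  1..  4] 1001
  [  2..  5] 0010
  [  3..  6] 0101
  [  4..  7] 1010
  (the other 32 windows repeat one of these)
distinct factors: {0010, 0100, 0101, 1001, 1010}
count = 5  (Sturmian bound for length 4 is 5)

5


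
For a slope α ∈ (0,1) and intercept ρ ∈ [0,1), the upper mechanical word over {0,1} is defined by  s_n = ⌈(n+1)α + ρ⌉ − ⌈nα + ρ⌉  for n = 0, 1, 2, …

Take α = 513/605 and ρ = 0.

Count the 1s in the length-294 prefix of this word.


250

#1s = Σ_{n=0}^{293} s_n = Σ_{n=0}^{293} (⌈(n+1)α+ρ⌉ − ⌈nα+ρ⌉)
the sum telescopes: every ⌈nα+ρ⌉ with 0 < n < 294 appears once with + and once with −, leaving ⌈294α+ρ⌉ − ⌈0·α+ρ⌉
294α + ρ = (294·513) / 605 = 150822/605
ρ = 0/605
⌈150822/605⌉ = 250,  ⌈0/605⌉ = 0
#1s = 250 − 0 = 250


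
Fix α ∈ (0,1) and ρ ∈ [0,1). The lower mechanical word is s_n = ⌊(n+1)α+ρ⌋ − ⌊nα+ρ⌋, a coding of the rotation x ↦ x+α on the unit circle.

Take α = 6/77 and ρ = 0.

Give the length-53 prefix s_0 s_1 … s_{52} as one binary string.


n=0: ⌊(1·6)/77⌋ − ⌊(0·6)/77⌋ = ⌊6/77⌋ − ⌊0/77⌋ = 0 − 0 = 0
n=1: ⌊(2·6)/77⌋ − ⌊(1·6)/77⌋ = ⌊12/77⌋ − ⌊6/77⌋ = 0 − 0 = 0
n=2: ⌊(3·6)/77⌋ − ⌊(2·6)/77⌋ = ⌊18/77⌋ − ⌊12/77⌋ = 0 − 0 = 0
n=3: ⌊(4·6)/77⌋ − ⌊(3·6)/77⌋ = ⌊24/77⌋ − ⌊18/77⌋ = 0 − 0 = 0
n=4: ⌊(5·6)/77⌋ − ⌊(4·6)/77⌋ = ⌊30/77⌋ − ⌊24/77⌋ = 0 − 0 = 0
n=5: ⌊(6·6)/77⌋ − ⌊(5·6)/77⌋ = ⌊36/77⌋ − ⌊30/77⌋ = 0 − 0 = 0
n=6: ⌊(7·6)/77⌋ − ⌊(6·6)/77⌋ = ⌊42/77⌋ − ⌊36/77⌋ = 0 − 0 = 0
n=7: ⌊(8·6)/77⌋ − ⌊(7·6)/77⌋ = ⌊48/77⌋ − ⌊42/77⌋ = 0 − 0 = 0
n=8: ⌊(9·6)/77⌋ − ⌊(8·6)/77⌋ = ⌊54/77⌋ − ⌊48/77⌋ = 0 − 0 = 0
n=9: ⌊(10·6)/77⌋ − ⌊(9·6)/77⌋ = ⌊60/77⌋ − ⌊54/77⌋ = 0 − 0 = 0
n=10: ⌊(11·6)/77⌋ − ⌊(10·6)/77⌋ = ⌊66/77⌋ − ⌊60/77⌋ = 0 − 0 = 0
n=11: ⌊(12·6)/77⌋ − ⌊(11·6)/77⌋ = ⌊72/77⌋ − ⌊66/77⌋ = 0 − 0 = 0
n=12: ⌊(13·6)/77⌋ − ⌊(12·6)/77⌋ = ⌊78/77⌋ − ⌊72/77⌋ = 1 − 0 = 1
n=13: ⌊(14·6)/77⌋ − ⌊(13·6)/77⌋ = ⌊84/77⌋ − ⌊78/77⌋ = 1 − 1 = 0
n=14: ⌊(15·6)/77⌋ − ⌊(14·6)/77⌋ = ⌊90/77⌋ − ⌊84/77⌋ = 1 − 1 = 0
n=15: ⌊(16·6)/77⌋ − ⌊(15·6)/77⌋ = ⌊96/77⌋ − ⌊90/77⌋ = 1 − 1 = 0
n=16: ⌊(17·6)/77⌋ − ⌊(16·6)/77⌋ = ⌊102/77⌋ − ⌊96/77⌋ = 1 − 1 = 0
n=17: ⌊(18·6)/77⌋ − ⌊(17·6)/77⌋ = ⌊108/77⌋ − ⌊102/77⌋ = 1 − 1 = 0
n=18: ⌊(19·6)/77⌋ − ⌊(18·6)/77⌋ = ⌊114/77⌋ − ⌊108/77⌋ = 1 − 1 = 0
n=19: ⌊(20·6)/77⌋ − ⌊(19·6)/77⌋ = ⌊120/77⌋ − ⌊114/77⌋ = 1 − 1 = 0
n=20: ⌊(21·6)/77⌋ − ⌊(20·6)/77⌋ = ⌊126/77⌋ − ⌊120/77⌋ = 1 − 1 = 0
n=21: ⌊(22·6)/77⌋ − ⌊(21·6)/77⌋ = ⌊132/77⌋ − ⌊126/77⌋ = 1 − 1 = 0
n=22: ⌊(23·6)/77⌋ − ⌊(22·6)/77⌋ = ⌊138/77⌋ − ⌊132/77⌋ = 1 − 1 = 0
n=23: ⌊(24·6)/77⌋ − ⌊(23·6)/77⌋ = ⌊144/77⌋ − ⌊138/77⌋ = 1 − 1 = 0
n=24: ⌊(25·6)/77⌋ − ⌊(24·6)/77⌋ = ⌊150/77⌋ − ⌊144/77⌋ = 1 − 1 = 0
n=25: ⌊(26·6)/77⌋ − ⌊(25·6)/77⌋ = ⌊156/77⌋ − ⌊150/77⌋ = 2 − 1 = 1
n=26: ⌊(27·6)/77⌋ − ⌊(26·6)/77⌋ = ⌊162/77⌋ − ⌊156/77⌋ = 2 − 2 = 0
n=27: ⌊(28·6)/77⌋ − ⌊(27·6)/77⌋ = ⌊168/77⌋ − ⌊162/77⌋ = 2 − 2 = 0
n=28: ⌊(29·6)/77⌋ − ⌊(28·6)/77⌋ = ⌊174/77⌋ − ⌊168/77⌋ = 2 − 2 = 0
n=29: ⌊(30·6)/77⌋ − ⌊(29·6)/77⌋ = ⌊180/77⌋ − ⌊174/77⌋ = 2 − 2 = 0
n=30: ⌊(31·6)/77⌋ − ⌊(30·6)/77⌋ = ⌊186/77⌋ − ⌊180/77⌋ = 2 − 2 = 0
n=31: ⌊(32·6)/77⌋ − ⌊(31·6)/77⌋ = ⌊192/77⌋ − ⌊186/77⌋ = 2 − 2 = 0
n=32: ⌊(33·6)/77⌋ − ⌊(32·6)/77⌋ = ⌊198/77⌋ − ⌊192/77⌋ = 2 − 2 = 0
n=33: ⌊(34·6)/77⌋ − ⌊(33·6)/77⌋ = ⌊204/77⌋ − ⌊198/77⌋ = 2 − 2 = 0
n=34: ⌊(35·6)/77⌋ − ⌊(34·6)/77⌋ = ⌊210/77⌋ − ⌊204/77⌋ = 2 − 2 = 0
n=35: ⌊(36·6)/77⌋ − ⌊(35·6)/77⌋ = ⌊216/77⌋ − ⌊210/77⌋ = 2 − 2 = 0
n=36: ⌊(37·6)/77⌋ − ⌊(36·6)/77⌋ = ⌊222/77⌋ − ⌊216/77⌋ = 2 − 2 = 0
n=37: ⌊(38·6)/77⌋ − ⌊(37·6)/77⌋ = ⌊228/77⌋ − ⌊222/77⌋ = 2 − 2 = 0
n=38: ⌊(39·6)/77⌋ − ⌊(38·6)/77⌋ = ⌊234/77⌋ − ⌊228/77⌋ = 3 − 2 = 1
n=39: ⌊(40·6)/77⌋ − ⌊(39·6)/77⌋ = ⌊240/77⌋ − ⌊234/77⌋ = 3 − 3 = 0
n=40: ⌊(41·6)/77⌋ − ⌊(40·6)/77⌋ = ⌊246/77⌋ − ⌊240/77⌋ = 3 − 3 = 0
n=41: ⌊(42·6)/77⌋ − ⌊(41·6)/77⌋ = ⌊252/77⌋ − ⌊246/77⌋ = 3 − 3 = 0
n=42: ⌊(43·6)/77⌋ − ⌊(42·6)/77⌋ = ⌊258/77⌋ − ⌊252/77⌋ = 3 − 3 = 0
n=43: ⌊(44·6)/77⌋ − ⌊(43·6)/77⌋ = ⌊264/77⌋ − ⌊258/77⌋ = 3 − 3 = 0
n=44: ⌊(45·6)/77⌋ − ⌊(44·6)/77⌋ = ⌊270/77⌋ − ⌊264/77⌋ = 3 − 3 = 0
n=45: ⌊(46·6)/77⌋ − ⌊(45·6)/77⌋ = ⌊276/77⌋ − ⌊270/77⌋ = 3 − 3 = 0
n=46: ⌊(47·6)/77⌋ − ⌊(46·6)/77⌋ = ⌊282/77⌋ − ⌊276/77⌋ = 3 − 3 = 0
n=47: ⌊(48·6)/77⌋ − ⌊(47·6)/77⌋ = ⌊288/77⌋ − ⌊282/77⌋ = 3 − 3 = 0
n=48: ⌊(49·6)/77⌋ − ⌊(48·6)/77⌋ = ⌊294/77⌋ − ⌊288/77⌋ = 3 − 3 = 0
n=49: ⌊(50·6)/77⌋ − ⌊(49·6)/77⌋ = ⌊300/77⌋ − ⌊294/77⌋ = 3 − 3 = 0
n=50: ⌊(51·6)/77⌋ − ⌊(50·6)/77⌋ = ⌊306/77⌋ − ⌊300/77⌋ = 3 − 3 = 0
n=51: ⌊(52·6)/77⌋ − ⌊(51·6)/77⌋ = ⌊312/77⌋ − ⌊306/77⌋ = 4 − 3 = 1
n=52: ⌊(53·6)/77⌋ − ⌊(52·6)/77⌋ = ⌊318/77⌋ − ⌊312/77⌋ = 4 − 4 = 0

00000000000010000000000001000000000000100000000000010


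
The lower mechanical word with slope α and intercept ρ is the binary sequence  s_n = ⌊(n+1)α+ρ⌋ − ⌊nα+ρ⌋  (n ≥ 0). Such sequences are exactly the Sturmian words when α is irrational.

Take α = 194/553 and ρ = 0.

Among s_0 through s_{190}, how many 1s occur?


#1s = Σ_{n=0}^{190} s_n = Σ_{n=0}^{190} (⌊(n+1)α+ρ⌋ − ⌊nα+ρ⌋)
the sum telescopes: every ⌊nα+ρ⌋ with 0 < n < 191 appears once with + and once with −, leaving ⌊191α+ρ⌋ − ⌊0·α+ρ⌋
191α + ρ = (191·194) / 553 = 37054/553
ρ = 0/553
⌊37054/553⌋ = 67,  ⌊0/553⌋ = 0
#1s = 67 − 0 = 67

67


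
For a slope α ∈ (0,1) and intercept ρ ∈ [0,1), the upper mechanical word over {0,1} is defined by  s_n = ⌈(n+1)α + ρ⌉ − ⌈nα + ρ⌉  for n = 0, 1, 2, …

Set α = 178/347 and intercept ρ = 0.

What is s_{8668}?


(n+1)α + ρ = (8669·178) / 347 = 1543082/347
nα + ρ     = (8668·178) / 347 = 1542904/347
⌈1543082/347⌉ = 4447,  ⌈1542904/347⌉ = 4447
s_{8668} = 4447 − 4447 = 0

0


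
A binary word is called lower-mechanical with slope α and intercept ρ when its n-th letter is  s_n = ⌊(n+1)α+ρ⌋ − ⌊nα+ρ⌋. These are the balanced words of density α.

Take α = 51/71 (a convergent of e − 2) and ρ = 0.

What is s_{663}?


0

(n+1)α + ρ = (664·51) / 71 = 33864/71
nα + ρ     = (663·51) / 71 = 33813/71
⌊33864/71⌋ = 476,  ⌊33813/71⌋ = 476
s_{663} = 476 − 476 = 0


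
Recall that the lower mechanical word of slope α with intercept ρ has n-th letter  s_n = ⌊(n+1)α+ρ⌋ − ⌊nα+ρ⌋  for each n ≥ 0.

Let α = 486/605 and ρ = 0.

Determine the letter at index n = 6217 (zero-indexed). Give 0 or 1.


0

(n+1)α + ρ = (6218·486) / 605 = 3021948/605
nα + ρ     = (6217·486) / 605 = 3021462/605
⌊3021948/605⌋ = 4994,  ⌊3021462/605⌋ = 4994
s_{6217} = 4994 − 4994 = 0


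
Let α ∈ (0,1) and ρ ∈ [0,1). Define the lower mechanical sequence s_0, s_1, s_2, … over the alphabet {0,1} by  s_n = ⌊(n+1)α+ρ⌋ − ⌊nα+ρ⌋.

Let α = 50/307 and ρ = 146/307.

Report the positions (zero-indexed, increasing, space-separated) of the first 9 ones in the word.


3 9 15 21 27 33 40 46 52

n=0: ⌊196/307⌋−⌊146/307⌋ = 0−0 = 0
n=1: ⌊246/307⌋−⌊196/307⌋ = 0−0 = 0
n=2: ⌊296/307⌋−⌊246/307⌋ = 0−0 = 0
n=3: ⌊346/307⌋−⌊296/307⌋ = 1−0 = 1  ← one
n=4: ⌊396/307⌋−⌊346/307⌋ = 1−1 = 0
n=5: ⌊446/307⌋−⌊396/307⌋ = 1−1 = 0
n=6: ⌊496/307⌋−⌊446/307⌋ = 1−1 = 0
n=7: ⌊546/307⌋−⌊496/307⌋ = 1−1 = 0
n=8: ⌊596/307⌋−⌊546/307⌋ = 1−1 = 0
n=9: ⌊646/307⌋−⌊596/307⌋ = 2−1 = 1  ← one
n=10: ⌊696/307⌋−⌊646/307⌋ = 2−2 = 0
n=11: ⌊746/307⌋−⌊696/307⌋ = 2−2 = 0
n=12: ⌊796/307⌋−⌊746/307⌋ = 2−2 = 0
n=13: ⌊846/307⌋−⌊796/307⌋ = 2−2 = 0
n=14: ⌊896/307⌋−⌊846/307⌋ = 2−2 = 0
n=15: ⌊946/307⌋−⌊896/307⌋ = 3−2 = 1  ← one
n=16: ⌊996/307⌋−⌊946/307⌋ = 3−3 = 0
n=17: ⌊1046/307⌋−⌊996/307⌋ = 3−3 = 0
n=18: ⌊1096/307⌋−⌊1046/307⌋ = 3−3 = 0
n=19: ⌊1146/307⌋−⌊1096/307⌋ = 3−3 = 0
n=20: ⌊1196/307⌋−⌊1146/307⌋ = 3−3 = 0
n=21: ⌊1246/307⌋−⌊1196/307⌋ = 4−3 = 1  ← one
n=22: ⌊1296/307⌋−⌊1246/307⌋ = 4−4 = 0
n=23: ⌊1346/307⌋−⌊1296/307⌋ = 4−4 = 0
n=24: ⌊1396/307⌋−⌊1346/307⌋ = 4−4 = 0
n=25: ⌊1446/307⌋−⌊1396/307⌋ = 4−4 = 0
n=26: ⌊1496/307⌋−⌊1446/307⌋ = 4−4 = 0
n=27: ⌊1546/307⌋−⌊1496/307⌋ = 5−4 = 1  ← one
n=28: ⌊1596/307⌋−⌊1546/307⌋ = 5−5 = 0
n=29: ⌊1646/307⌋−⌊1596/307⌋ = 5−5 = 0
n=30: ⌊1696/307⌋−⌊1646/307⌋ = 5−5 = 0
n=31: ⌊1746/307⌋−⌊1696/307⌋ = 5−5 = 0
n=32: ⌊1796/307⌋−⌊1746/307⌋ = 5−5 = 0
n=33: ⌊1846/307⌋−⌊1796/307⌋ = 6−5 = 1  ← one
n=34: ⌊1896/307⌋−⌊1846/307⌋ = 6−6 = 0
n=35: ⌊1946/307⌋−⌊1896/307⌋ = 6−6 = 0
n=36: ⌊1996/307⌋−⌊1946/307⌋ = 6−6 = 0
n=37: ⌊2046/307⌋−⌊1996/307⌋ = 6−6 = 0
n=38: ⌊2096/307⌋−⌊2046/307⌋ = 6−6 = 0
n=39: ⌊2146/307⌋−⌊2096/307⌋ = 6−6 = 0
n=40: ⌊2196/307⌋−⌊2146/307⌋ = 7−6 = 1  ← one
n=41: ⌊2246/307⌋−⌊2196/307⌋ = 7−7 = 0
n=42: ⌊2296/307⌋−⌊2246/307⌋ = 7−7 = 0
n=43: ⌊2346/307⌋−⌊2296/307⌋ = 7−7 = 0
n=44: ⌊2396/307⌋−⌊2346/307⌋ = 7−7 = 0
n=45: ⌊2446/307⌋−⌊2396/307⌋ = 7−7 = 0
n=46: ⌊2496/307⌋−⌊2446/307⌋ = 8−7 = 1  ← one
n=47: ⌊2546/307⌋−⌊2496/307⌋ = 8−8 = 0
n=48: ⌊2596/307⌋−⌊2546/307⌋ = 8−8 = 0
n=49: ⌊2646/307⌋−⌊2596/307⌋ = 8−8 = 0
n=50: ⌊2696/307⌋−⌊2646/307⌋ = 8−8 = 0
n=51: ⌊2746/307⌋−⌊2696/307⌋ = 8−8 = 0
n=52: ⌊2796/307⌋−⌊2746/307⌋ = 9−8 = 1  ← one
positions of the first 9 ones: 3 9 15 21 27 33 40 46 52


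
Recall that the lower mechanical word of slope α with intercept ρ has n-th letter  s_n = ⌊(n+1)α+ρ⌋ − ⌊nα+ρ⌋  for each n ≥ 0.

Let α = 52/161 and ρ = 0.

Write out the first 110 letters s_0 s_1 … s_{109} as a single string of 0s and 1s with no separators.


00010010010010010010010010010010001001001001001001001001001001000100100100100100100100100100100100010010010010

n=0: ⌊(1·52)/161⌋ − ⌊(0·52)/161⌋ = ⌊52/161⌋ − ⌊0/161⌋ = 0 − 0 = 0
n=1: ⌊(2·52)/161⌋ − ⌊(1·52)/161⌋ = ⌊104/161⌋ − ⌊52/161⌋ = 0 − 0 = 0
n=2: ⌊(3·52)/161⌋ − ⌊(2·52)/161⌋ = ⌊156/161⌋ − ⌊104/161⌋ = 0 − 0 = 0
n=3: ⌊(4·52)/161⌋ − ⌊(3·52)/161⌋ = ⌊208/161⌋ − ⌊156/161⌋ = 1 − 0 = 1
n=4: ⌊(5·52)/161⌋ − ⌊(4·52)/161⌋ = ⌊260/161⌋ − ⌊208/161⌋ = 1 − 1 = 0
n=5: ⌊(6·52)/161⌋ − ⌊(5·52)/161⌋ = ⌊312/161⌋ − ⌊260/161⌋ = 1 − 1 = 0
n=6: ⌊(7·52)/161⌋ − ⌊(6·52)/161⌋ = ⌊364/161⌋ − ⌊312/161⌋ = 2 − 1 = 1
n=7: ⌊(8·52)/161⌋ − ⌊(7·52)/161⌋ = ⌊416/161⌋ − ⌊364/161⌋ = 2 − 2 = 0
n=8: ⌊(9·52)/161⌋ − ⌊(8·52)/161⌋ = ⌊468/161⌋ − ⌊416/161⌋ = 2 − 2 = 0
n=9: ⌊(10·52)/161⌋ − ⌊(9·52)/161⌋ = ⌊520/161⌋ − ⌊468/161⌋ = 3 − 2 = 1
n=10: ⌊(11·52)/161⌋ − ⌊(10·52)/161⌋ = ⌊572/161⌋ − ⌊520/161⌋ = 3 − 3 = 0
n=11: ⌊(12·52)/161⌋ − ⌊(11·52)/161⌋ = ⌊624/161⌋ − ⌊572/161⌋ = 3 − 3 = 0
n=12: ⌊(13·52)/161⌋ − ⌊(12·52)/161⌋ = ⌊676/161⌋ − ⌊624/161⌋ = 4 − 3 = 1
n=13: ⌊(14·52)/161⌋ − ⌊(13·52)/161⌋ = ⌊728/161⌋ − ⌊676/161⌋ = 4 − 4 = 0
n=14: ⌊(15·52)/161⌋ − ⌊(14·52)/161⌋ = ⌊780/161⌋ − ⌊728/161⌋ = 4 − 4 = 0
n=15: ⌊(16·52)/161⌋ − ⌊(15·52)/161⌋ = ⌊832/161⌋ − ⌊780/161⌋ = 5 − 4 = 1
n=16: ⌊(17·52)/161⌋ − ⌊(16·52)/161⌋ = ⌊884/161⌋ − ⌊832/161⌋ = 5 − 5 = 0
n=17: ⌊(18·52)/161⌋ − ⌊(17·52)/161⌋ = ⌊936/161⌋ − ⌊884/161⌋ = 5 − 5 = 0
n=18: ⌊(19·52)/161⌋ − ⌊(18·52)/161⌋ = ⌊988/161⌋ − ⌊936/161⌋ = 6 − 5 = 1
n=19: ⌊(20·52)/161⌋ − ⌊(19·52)/161⌋ = ⌊1040/161⌋ − ⌊988/161⌋ = 6 − 6 = 0
n=20: ⌊(21·52)/161⌋ − ⌊(20·52)/161⌋ = ⌊1092/161⌋ − ⌊1040/161⌋ = 6 − 6 = 0
n=21: ⌊(22·52)/161⌋ − ⌊(21·52)/161⌋ = ⌊1144/161⌋ − ⌊1092/161⌋ = 7 − 6 = 1
n=22: ⌊(23·52)/161⌋ − ⌊(22·52)/161⌋ = ⌊1196/161⌋ − ⌊1144/161⌋ = 7 − 7 = 0
n=23: ⌊(24·52)/161⌋ − ⌊(23·52)/161⌋ = ⌊1248/161⌋ − ⌊1196/161⌋ = 7 − 7 = 0
n=24: ⌊(25·52)/161⌋ − ⌊(24·52)/161⌋ = ⌊1300/161⌋ − ⌊1248/161⌋ = 8 − 7 = 1
n=25: ⌊(26·52)/161⌋ − ⌊(25·52)/161⌋ = ⌊1352/161⌋ − ⌊1300/161⌋ = 8 − 8 = 0
n=26: ⌊(27·52)/161⌋ − ⌊(26·52)/161⌋ = ⌊1404/161⌋ − ⌊1352/161⌋ = 8 − 8 = 0
n=27: ⌊(28·52)/161⌋ − ⌊(27·52)/161⌋ = ⌊1456/161⌋ − ⌊1404/161⌋ = 9 − 8 = 1
n=28: ⌊(29·52)/161⌋ − ⌊(28·52)/161⌋ = ⌊1508/161⌋ − ⌊1456/161⌋ = 9 − 9 = 0
n=29: ⌊(30·52)/161⌋ − ⌊(29·52)/161⌋ = ⌊1560/161⌋ − ⌊1508/161⌋ = 9 − 9 = 0
n=30: ⌊(31·52)/161⌋ − ⌊(30·52)/161⌋ = ⌊1612/161⌋ − ⌊1560/161⌋ = 10 − 9 = 1
n=31: ⌊(32·52)/161⌋ − ⌊(31·52)/161⌋ = ⌊1664/161⌋ − ⌊1612/161⌋ = 10 − 10 = 0
n=32: ⌊(33·52)/161⌋ − ⌊(32·52)/161⌋ = ⌊1716/161⌋ − ⌊1664/161⌋ = 10 − 10 = 0
n=33: ⌊(34·52)/161⌋ − ⌊(33·52)/161⌋ = ⌊1768/161⌋ − ⌊1716/161⌋ = 10 − 10 = 0
n=34: ⌊(35·52)/161⌋ − ⌊(34·52)/161⌋ = ⌊1820/161⌋ − ⌊1768/161⌋ = 11 − 10 = 1
n=35: ⌊(36·52)/161⌋ − ⌊(35·52)/161⌋ = ⌊1872/161⌋ − ⌊1820/161⌋ = 11 − 11 = 0
n=36: ⌊(37·52)/161⌋ − ⌊(36·52)/161⌋ = ⌊1924/161⌋ − ⌊1872/161⌋ = 11 − 11 = 0
n=37: ⌊(38·52)/161⌋ − ⌊(37·52)/161⌋ = ⌊1976/161⌋ − ⌊1924/161⌋ = 12 − 11 = 1
n=38: ⌊(39·52)/161⌋ − ⌊(38·52)/161⌋ = ⌊2028/161⌋ − ⌊1976/161⌋ = 12 − 12 = 0
n=39: ⌊(40·52)/161⌋ − ⌊(39·52)/161⌋ = ⌊2080/161⌋ − ⌊2028/161⌋ = 12 − 12 = 0
n=40: ⌊(41·52)/161⌋ − ⌊(40·52)/161⌋ = ⌊2132/161⌋ − ⌊2080/161⌋ = 13 − 12 = 1
n=41: ⌊(42·52)/161⌋ − ⌊(41·52)/161⌋ = ⌊2184/161⌋ − ⌊2132/161⌋ = 13 − 13 = 0
n=42: ⌊(43·52)/161⌋ − ⌊(42·52)/161⌋ = ⌊2236/161⌋ − ⌊2184/161⌋ = 13 − 13 = 0
n=43: ⌊(44·52)/161⌋ − ⌊(43·52)/161⌋ = ⌊2288/161⌋ − ⌊2236/161⌋ = 14 − 13 = 1
n=44: ⌊(45·52)/161⌋ − ⌊(44·52)/161⌋ = ⌊2340/161⌋ − ⌊2288/161⌋ = 14 − 14 = 0
n=45: ⌊(46·52)/161⌋ − ⌊(45·52)/161⌋ = ⌊2392/161⌋ − ⌊2340/161⌋ = 14 − 14 = 0
n=46: ⌊(47·52)/161⌋ − ⌊(46·52)/161⌋ = ⌊2444/161⌋ − ⌊2392/161⌋ = 15 − 14 = 1
n=47: ⌊(48·52)/161⌋ − ⌊(47·52)/161⌋ = ⌊2496/161⌋ − ⌊2444/161⌋ = 15 − 15 = 0
n=48: ⌊(49·52)/161⌋ − ⌊(48·52)/161⌋ = ⌊2548/161⌋ − ⌊2496/161⌋ = 15 − 15 = 0
n=49: ⌊(50·52)/161⌋ − ⌊(49·52)/161⌋ = ⌊2600/161⌋ − ⌊2548/161⌋ = 16 − 15 = 1
n=50: ⌊(51·52)/161⌋ − ⌊(50·52)/161⌋ = ⌊2652/161⌋ − ⌊2600/161⌋ = 16 − 16 = 0
n=51: ⌊(52·52)/161⌋ − ⌊(51·52)/161⌋ = ⌊2704/161⌋ − ⌊2652/161⌋ = 16 − 16 = 0
n=52: ⌊(53·52)/161⌋ − ⌊(52·52)/161⌋ = ⌊2756/161⌋ − ⌊2704/161⌋ = 17 − 16 = 1
n=53: ⌊(54·52)/161⌋ − ⌊(53·52)/161⌋ = ⌊2808/161⌋ − ⌊2756/161⌋ = 17 − 17 = 0
n=54: ⌊(55·52)/161⌋ − ⌊(54·52)/161⌋ = ⌊2860/161⌋ − ⌊2808/161⌋ = 17 − 17 = 0
n=55: ⌊(56·52)/161⌋ − ⌊(55·52)/161⌋ = ⌊2912/161⌋ − ⌊2860/161⌋ = 18 − 17 = 1
n=56: ⌊(57·52)/161⌋ − ⌊(56·52)/161⌋ = ⌊2964/161⌋ − ⌊2912/161⌋ = 18 − 18 = 0
n=57: ⌊(58·52)/161⌋ − ⌊(57·52)/161⌋ = ⌊3016/161⌋ − ⌊2964/161⌋ = 18 − 18 = 0
n=58: ⌊(59·52)/161⌋ − ⌊(58·52)/161⌋ = ⌊3068/161⌋ − ⌊3016/161⌋ = 19 − 18 = 1
n=59: ⌊(60·52)/161⌋ − ⌊(59·52)/161⌋ = ⌊3120/161⌋ − ⌊3068/161⌋ = 19 − 19 = 0
n=60: ⌊(61·52)/161⌋ − ⌊(60·52)/161⌋ = ⌊3172/161⌋ − ⌊3120/161⌋ = 19 − 19 = 0
n=61: ⌊(62·52)/161⌋ − ⌊(61·52)/161⌋ = ⌊3224/161⌋ − ⌊3172/161⌋ = 20 − 19 = 1
n=62: ⌊(63·52)/161⌋ − ⌊(62·52)/161⌋ = ⌊3276/161⌋ − ⌊3224/161⌋ = 20 − 20 = 0
n=63: ⌊(64·52)/161⌋ − ⌊(63·52)/161⌋ = ⌊3328/161⌋ − ⌊3276/161⌋ = 20 − 20 = 0
n=64: ⌊(65·52)/161⌋ − ⌊(64·52)/161⌋ = ⌊3380/161⌋ − ⌊3328/161⌋ = 20 − 20 = 0
n=65: ⌊(66·52)/161⌋ − ⌊(65·52)/161⌋ = ⌊3432/161⌋ − ⌊3380/161⌋ = 21 − 20 = 1
n=66: ⌊(67·52)/161⌋ − ⌊(66·52)/161⌋ = ⌊3484/161⌋ − ⌊3432/161⌋ = 21 − 21 = 0
n=67: ⌊(68·52)/161⌋ − ⌊(67·52)/161⌋ = ⌊3536/161⌋ − ⌊3484/161⌋ = 21 − 21 = 0
n=68: ⌊(69·52)/161⌋ − ⌊(68·52)/161⌋ = ⌊3588/161⌋ − ⌊3536/161⌋ = 22 − 21 = 1
n=69: ⌊(70·52)/161⌋ − ⌊(69·52)/161⌋ = ⌊3640/161⌋ − ⌊3588/161⌋ = 22 − 22 = 0
n=70: ⌊(71·52)/161⌋ − ⌊(70·52)/161⌋ = ⌊3692/161⌋ − ⌊3640/161⌋ = 22 − 22 = 0
n=71: ⌊(72·52)/161⌋ − ⌊(71·52)/161⌋ = ⌊3744/161⌋ − ⌊3692/161⌋ = 23 − 22 = 1
n=72: ⌊(73·52)/161⌋ − ⌊(72·52)/161⌋ = ⌊3796/161⌋ − ⌊3744/161⌋ = 23 − 23 = 0
n=73: ⌊(74·52)/161⌋ − ⌊(73·52)/161⌋ = ⌊3848/161⌋ − ⌊3796/161⌋ = 23 − 23 = 0
n=74: ⌊(75·52)/161⌋ − ⌊(74·52)/161⌋ = ⌊3900/161⌋ − ⌊3848/161⌋ = 24 − 23 = 1
n=75: ⌊(76·52)/161⌋ − ⌊(75·52)/161⌋ = ⌊3952/161⌋ − ⌊3900/161⌋ = 24 − 24 = 0
n=76: ⌊(77·52)/161⌋ − ⌊(76·52)/161⌋ = ⌊4004/161⌋ − ⌊3952/161⌋ = 24 − 24 = 0
n=77: ⌊(78·52)/161⌋ − ⌊(77·52)/161⌋ = ⌊4056/161⌋ − ⌊4004/161⌋ = 25 − 24 = 1
n=78: ⌊(79·52)/161⌋ − ⌊(78·52)/161⌋ = ⌊4108/161⌋ − ⌊4056/161⌋ = 25 − 25 = 0
n=79: ⌊(80·52)/161⌋ − ⌊(79·52)/161⌋ = ⌊4160/161⌋ − ⌊4108/161⌋ = 25 − 25 = 0
n=80: ⌊(81·52)/161⌋ − ⌊(80·52)/161⌋ = ⌊4212/161⌋ − ⌊4160/161⌋ = 26 − 25 = 1
n=81: ⌊(82·52)/161⌋ − ⌊(81·52)/161⌋ = ⌊4264/161⌋ − ⌊4212/161⌋ = 26 − 26 = 0
n=82: ⌊(83·52)/161⌋ − ⌊(82·52)/161⌋ = ⌊4316/161⌋ − ⌊4264/161⌋ = 26 − 26 = 0
n=83: ⌊(84·52)/161⌋ − ⌊(83·52)/161⌋ = ⌊4368/161⌋ − ⌊4316/161⌋ = 27 − 26 = 1
n=84: ⌊(85·52)/161⌋ − ⌊(84·52)/161⌋ = ⌊4420/161⌋ − ⌊4368/161⌋ = 27 − 27 = 0
n=85: ⌊(86·52)/161⌋ − ⌊(85·52)/161⌋ = ⌊4472/161⌋ − ⌊4420/161⌋ = 27 − 27 = 0
n=86: ⌊(87·52)/161⌋ − ⌊(86·52)/161⌋ = ⌊4524/161⌋ − ⌊4472/161⌋ = 28 − 27 = 1
n=87: ⌊(88·52)/161⌋ − ⌊(87·52)/161⌋ = ⌊4576/161⌋ − ⌊4524/161⌋ = 28 − 28 = 0
n=88: ⌊(89·52)/161⌋ − ⌊(88·52)/161⌋ = ⌊4628/161⌋ − ⌊4576/161⌋ = 28 − 28 = 0
n=89: ⌊(90·52)/161⌋ − ⌊(89·52)/161⌋ = ⌊4680/161⌋ − ⌊4628/161⌋ = 29 − 28 = 1
n=90: ⌊(91·52)/161⌋ − ⌊(90·52)/161⌋ = ⌊4732/161⌋ − ⌊4680/161⌋ = 29 − 29 = 0
n=91: ⌊(92·52)/161⌋ − ⌊(91·52)/161⌋ = ⌊4784/161⌋ − ⌊4732/161⌋ = 29 − 29 = 0
n=92: ⌊(93·52)/161⌋ − ⌊(92·52)/161⌋ = ⌊4836/161⌋ − ⌊4784/161⌋ = 30 − 29 = 1
n=93: ⌊(94·52)/161⌋ − ⌊(93·52)/161⌋ = ⌊4888/161⌋ − ⌊4836/161⌋ = 30 − 30 = 0
n=94: ⌊(95·52)/161⌋ − ⌊(94·52)/161⌋ = ⌊4940/161⌋ − ⌊4888/161⌋ = 30 − 30 = 0
n=95: ⌊(96·52)/161⌋ − ⌊(95·52)/161⌋ = ⌊4992/161⌋ − ⌊4940/161⌋ = 31 − 30 = 1
n=96: ⌊(97·52)/161⌋ − ⌊(96·52)/161⌋ = ⌊5044/161⌋ − ⌊4992/161⌋ = 31 − 31 = 0
n=97: ⌊(98·52)/161⌋ − ⌊(97·52)/161⌋ = ⌊5096/161⌋ − ⌊5044/161⌋ = 31 − 31 = 0
n=98: ⌊(99·52)/161⌋ − ⌊(98·52)/161⌋ = ⌊5148/161⌋ − ⌊5096/161⌋ = 31 − 31 = 0
n=99: ⌊(100·52)/161⌋ − ⌊(99·52)/161⌋ = ⌊5200/161⌋ − ⌊5148/161⌋ = 32 − 31 = 1
n=100: ⌊(101·52)/161⌋ − ⌊(100·52)/161⌋ = ⌊5252/161⌋ − ⌊5200/161⌋ = 32 − 32 = 0
n=101: ⌊(102·52)/161⌋ − ⌊(101·52)/161⌋ = ⌊5304/161⌋ − ⌊5252/161⌋ = 32 − 32 = 0
n=102: ⌊(103·52)/161⌋ − ⌊(102·52)/161⌋ = ⌊5356/161⌋ − ⌊5304/161⌋ = 33 − 32 = 1
n=103: ⌊(104·52)/161⌋ − ⌊(103·52)/161⌋ = ⌊5408/161⌋ − ⌊5356/161⌋ = 33 − 33 = 0
n=104: ⌊(105·52)/161⌋ − ⌊(104·52)/161⌋ = ⌊5460/161⌋ − ⌊5408/161⌋ = 33 − 33 = 0
n=105: ⌊(106·52)/161⌋ − ⌊(105·52)/161⌋ = ⌊5512/161⌋ − ⌊5460/161⌋ = 34 − 33 = 1
n=106: ⌊(107·52)/161⌋ − ⌊(106·52)/161⌋ = ⌊5564/161⌋ − ⌊5512/161⌋ = 34 − 34 = 0
n=107: ⌊(108·52)/161⌋ − ⌊(107·52)/161⌋ = ⌊5616/161⌋ − ⌊5564/161⌋ = 34 − 34 = 0
n=108: ⌊(109·52)/161⌋ − ⌊(108·52)/161⌋ = ⌊5668/161⌋ − ⌊5616/161⌋ = 35 − 34 = 1
n=109: ⌊(110·52)/161⌋ − ⌊(109·52)/161⌋ = ⌊5720/161⌋ − ⌊5668/161⌋ = 35 − 35 = 0


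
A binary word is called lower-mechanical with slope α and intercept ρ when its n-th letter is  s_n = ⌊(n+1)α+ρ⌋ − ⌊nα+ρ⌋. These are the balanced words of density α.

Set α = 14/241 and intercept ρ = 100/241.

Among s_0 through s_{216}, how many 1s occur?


13

#1s = Σ_{n=0}^{216} s_n = Σ_{n=0}^{216} (⌊(n+1)α+ρ⌋ − ⌊nα+ρ⌋)
the sum telescopes: every ⌊nα+ρ⌋ with 0 < n < 217 appears once with + and once with −, leaving ⌊217α+ρ⌋ − ⌊0·α+ρ⌋
217α + ρ = (217·14 + 100) / 241 = 3138/241
ρ = 100/241
⌊3138/241⌋ = 13,  ⌊100/241⌋ = 0
#1s = 13 − 0 = 13


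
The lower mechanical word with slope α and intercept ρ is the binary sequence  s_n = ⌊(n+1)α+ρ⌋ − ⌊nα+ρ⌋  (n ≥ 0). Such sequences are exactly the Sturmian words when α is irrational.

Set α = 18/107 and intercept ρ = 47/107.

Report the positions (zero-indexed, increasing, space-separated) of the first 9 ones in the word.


3 9 15 21 27 33 38 44 50

n=0: ⌊65/107⌋−⌊47/107⌋ = 0−0 = 0
n=1: ⌊83/107⌋−⌊65/107⌋ = 0−0 = 0
n=2: ⌊101/107⌋−⌊83/107⌋ = 0−0 = 0
n=3: ⌊119/107⌋−⌊101/107⌋ = 1−0 = 1  ← one
n=4: ⌊137/107⌋−⌊119/107⌋ = 1−1 = 0
n=5: ⌊155/107⌋−⌊137/107⌋ = 1−1 = 0
n=6: ⌊173/107⌋−⌊155/107⌋ = 1−1 = 0
n=7: ⌊191/107⌋−⌊173/107⌋ = 1−1 = 0
n=8: ⌊209/107⌋−⌊191/107⌋ = 1−1 = 0
n=9: ⌊227/107⌋−⌊209/107⌋ = 2−1 = 1  ← one
n=10: ⌊245/107⌋−⌊227/107⌋ = 2−2 = 0
n=11: ⌊263/107⌋−⌊245/107⌋ = 2−2 = 0
n=12: ⌊281/107⌋−⌊263/107⌋ = 2−2 = 0
n=13: ⌊299/107⌋−⌊281/107⌋ = 2−2 = 0
n=14: ⌊317/107⌋−⌊299/107⌋ = 2−2 = 0
n=15: ⌊335/107⌋−⌊317/107⌋ = 3−2 = 1  ← one
n=16: ⌊353/107⌋−⌊335/107⌋ = 3−3 = 0
n=17: ⌊371/107⌋−⌊353/107⌋ = 3−3 = 0
n=18: ⌊389/107⌋−⌊371/107⌋ = 3−3 = 0
n=19: ⌊407/107⌋−⌊389/107⌋ = 3−3 = 0
n=20: ⌊425/107⌋−⌊407/107⌋ = 3−3 = 0
n=21: ⌊443/107⌋−⌊425/107⌋ = 4−3 = 1  ← one
n=22: ⌊461/107⌋−⌊443/107⌋ = 4−4 = 0
n=23: ⌊479/107⌋−⌊461/107⌋ = 4−4 = 0
n=24: ⌊497/107⌋−⌊479/107⌋ = 4−4 = 0
n=25: ⌊515/107⌋−⌊497/107⌋ = 4−4 = 0
n=26: ⌊533/107⌋−⌊515/107⌋ = 4−4 = 0
n=27: ⌊551/107⌋−⌊533/107⌋ = 5−4 = 1  ← one
n=28: ⌊569/107⌋−⌊551/107⌋ = 5−5 = 0
n=29: ⌊587/107⌋−⌊569/107⌋ = 5−5 = 0
n=30: ⌊605/107⌋−⌊587/107⌋ = 5−5 = 0
n=31: ⌊623/107⌋−⌊605/107⌋ = 5−5 = 0
n=32: ⌊641/107⌋−⌊623/107⌋ = 5−5 = 0
n=33: ⌊659/107⌋−⌊641/107⌋ = 6−5 = 1  ← one
n=34: ⌊677/107⌋−⌊659/107⌋ = 6−6 = 0
n=35: ⌊695/107⌋−⌊677/107⌋ = 6−6 = 0
n=36: ⌊713/107⌋−⌊695/107⌋ = 6−6 = 0
n=37: ⌊731/107⌋−⌊713/107⌋ = 6−6 = 0
n=38: ⌊749/107⌋−⌊731/107⌋ = 7−6 = 1  ← one
n=39: ⌊767/107⌋−⌊749/107⌋ = 7−7 = 0
n=40: ⌊785/107⌋−⌊767/107⌋ = 7−7 = 0
n=41: ⌊803/107⌋−⌊785/107⌋ = 7−7 = 0
n=42: ⌊821/107⌋−⌊803/107⌋ = 7−7 = 0
n=43: ⌊839/107⌋−⌊821/107⌋ = 7−7 = 0
n=44: ⌊857/107⌋−⌊839/107⌋ = 8−7 = 1  ← one
n=45: ⌊875/107⌋−⌊857/107⌋ = 8−8 = 0
n=46: ⌊893/107⌋−⌊875/107⌋ = 8−8 = 0
n=47: ⌊911/107⌋−⌊893/107⌋ = 8−8 = 0
n=48: ⌊929/107⌋−⌊911/107⌋ = 8−8 = 0
n=49: ⌊947/107⌋−⌊929/107⌋ = 8−8 = 0
n=50: ⌊965/107⌋−⌊947/107⌋ = 9−8 = 1  ← one
positions of the first 9 ones: 3 9 15 21 27 33 38 44 50
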